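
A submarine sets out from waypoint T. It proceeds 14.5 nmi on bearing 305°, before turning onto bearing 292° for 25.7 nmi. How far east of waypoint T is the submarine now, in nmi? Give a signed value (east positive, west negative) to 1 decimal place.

-35.7 nmi

Leg 1 (305°, 14.5 nmi): east 14.5 sin 305° = -11.88, north 14.5 cos 305° = 8.32
Leg 2 (292°, 25.7 nmi): east 25.7 sin 292° = -23.83, north 25.7 cos 292° = 9.63
Net east component: -35.71 nmi.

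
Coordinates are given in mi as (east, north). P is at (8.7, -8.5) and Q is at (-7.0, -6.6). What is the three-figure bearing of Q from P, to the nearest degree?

Δeast = -7.0 − 8.7 = -15.70; Δnorth = -6.6 − -8.5 = 1.90.
Bearing = atan2(Δeast, Δnorth) mod 360° = 276.90° ≈ 277°.

277°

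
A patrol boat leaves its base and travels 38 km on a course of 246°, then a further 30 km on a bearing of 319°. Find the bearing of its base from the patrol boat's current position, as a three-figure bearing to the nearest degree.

098°

Leg 1 (246°, 38 km): east 38 sin 246° = -34.71, north 38 cos 246° = -15.46
Leg 2 (319°, 30 km): east 30 sin 319° = -19.68, north 30 cos 319° = 22.64
Net displacement: -54.40 east, 7.19 north. Direction back to start is (54.40, -7.19): bearing = atan2(54.40, -7.19) mod 360° = 97.52° ≈ 098°.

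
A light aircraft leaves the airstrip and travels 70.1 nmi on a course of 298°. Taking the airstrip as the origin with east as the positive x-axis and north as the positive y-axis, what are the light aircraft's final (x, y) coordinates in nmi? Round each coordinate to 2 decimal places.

Leg 1 (298°, 70.1 nmi): east 70.1 sin 298° = -61.89, north 70.1 cos 298° = 32.91
Summing: -61.89 nmi east, 32.91 nmi north → (-61.89, 32.91).

(-61.89, 32.91)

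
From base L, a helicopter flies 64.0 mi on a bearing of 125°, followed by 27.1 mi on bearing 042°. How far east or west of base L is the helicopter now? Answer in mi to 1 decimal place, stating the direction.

Leg 1 (125°, 64.0 mi): east 64.0 sin 125° = 52.43, north 64.0 cos 125° = -36.71
Leg 2 (042°, 27.1 mi): east 27.1 sin 42° = 18.13, north 27.1 cos 42° = 20.14
Net east component: 70.56 mi.

70.6 mi east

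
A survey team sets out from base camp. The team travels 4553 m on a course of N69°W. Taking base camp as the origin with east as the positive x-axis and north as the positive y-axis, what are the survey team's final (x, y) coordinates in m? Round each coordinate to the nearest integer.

(-4251, 1632)

Leg 1 (N69°W, 4553 m): east 4553 sin 291° = -4250.59, north 4553 cos 291° = 1631.65
Summing: -4250.59 m east, 1631.65 m north → (-4251, 1632).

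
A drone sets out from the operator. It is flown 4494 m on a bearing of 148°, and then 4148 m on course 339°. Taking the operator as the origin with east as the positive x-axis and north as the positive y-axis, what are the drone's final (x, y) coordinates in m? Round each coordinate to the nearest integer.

(895, 61)

Leg 1 (148°, 4494 m): east 4494 sin 148° = 2381.46, north 4494 cos 148° = -3811.13
Leg 2 (339°, 4148 m): east 4148 sin 339° = -1486.51, north 4148 cos 339° = 3872.49
Summing: 894.95 m east, 61.36 m north → (895, 61).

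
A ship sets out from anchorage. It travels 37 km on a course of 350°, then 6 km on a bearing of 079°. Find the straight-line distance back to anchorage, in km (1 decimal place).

37.6 km

Leg 1 (350°, 37 km): east 37 sin 350° = -6.42, north 37 cos 350° = 36.44
Leg 2 (079°, 6 km): east 6 sin 79° = 5.89, north 6 cos 79° = 1.14
Net: -0.54 east, 37.58 north. Distance = √((-0.54)² + (37.58)²) = 37.587 km.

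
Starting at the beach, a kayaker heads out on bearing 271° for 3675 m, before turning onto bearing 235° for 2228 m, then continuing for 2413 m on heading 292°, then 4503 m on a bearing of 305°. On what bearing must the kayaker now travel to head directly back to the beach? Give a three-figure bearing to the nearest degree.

101°

Leg 1 (271°, 3675 m): east 3675 sin 271° = -3674.44, north 3675 cos 271° = 64.14
Leg 2 (235°, 2228 m): east 2228 sin 235° = -1825.07, north 2228 cos 235° = -1277.93
Leg 3 (292°, 2413 m): east 2413 sin 292° = -2237.29, north 2413 cos 292° = 903.93
Leg 4 (305°, 4503 m): east 4503 sin 305° = -3688.64, north 4503 cos 305° = 2582.81
Net displacement: -11425.45 east, 2272.95 north. Direction back to start is (11425.45, -2272.95): bearing = atan2(11425.45, -2272.95) mod 360° = 101.25° ≈ 101°.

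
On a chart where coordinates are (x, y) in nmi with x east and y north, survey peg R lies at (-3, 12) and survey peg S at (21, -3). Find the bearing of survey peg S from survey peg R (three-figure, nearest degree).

122°

Δeast = 21 − -3 = 24.00; Δnorth = -3 − 12 = -15.00.
Bearing = atan2(Δeast, Δnorth) mod 360° = 122.01° ≈ 122°.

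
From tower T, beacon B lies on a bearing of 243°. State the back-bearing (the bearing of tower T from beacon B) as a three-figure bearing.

Back-bearing = 243° − 180° = 063°.

063°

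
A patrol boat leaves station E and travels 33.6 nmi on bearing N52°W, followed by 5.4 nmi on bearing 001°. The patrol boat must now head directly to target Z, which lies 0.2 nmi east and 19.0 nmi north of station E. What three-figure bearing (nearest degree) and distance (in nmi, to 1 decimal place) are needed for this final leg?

105°, 27.5 nmi

Leg 1 (N52°W, 33.6 nmi): east 33.6 sin 308° = -26.48, north 33.6 cos 308° = 20.69
Leg 2 (001°, 5.4 nmi): east 5.4 sin 1° = 0.09, north 5.4 cos 1° = 5.40
Current position: (-26.38, 26.09). Target: (0.2, 19.0). Remaining: Δeast = 26.58, Δnorth = -7.09.
Bearing = atan2(26.58, -7.09) mod 360° = 104.92°; distance = √((26.58)² + (-7.09)²) = 27.511 nmi.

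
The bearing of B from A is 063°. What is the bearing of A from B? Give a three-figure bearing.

Back-bearing = 063° + 180° = 243°.

243°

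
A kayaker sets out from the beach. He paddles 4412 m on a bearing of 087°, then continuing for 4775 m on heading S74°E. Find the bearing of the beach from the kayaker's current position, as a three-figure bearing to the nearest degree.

277°

Leg 1 (087°, 4412 m): east 4412 sin 87° = 4405.95, north 4412 cos 87° = 230.91
Leg 2 (S74°E, 4775 m): east 4775 sin 106° = 4590.02, north 4775 cos 106° = -1316.17
Net displacement: 8995.98 east, -1085.26 north. Direction back to start is (-8995.98, 1085.26): bearing = atan2(-8995.98, 1085.26) mod 360° = 276.88° ≈ 277°.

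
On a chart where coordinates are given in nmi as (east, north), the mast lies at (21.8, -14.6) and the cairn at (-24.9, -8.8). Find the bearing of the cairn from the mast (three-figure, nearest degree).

Δeast = -24.9 − 21.8 = -46.70; Δnorth = -8.8 − -14.6 = 5.80.
Bearing = atan2(Δeast, Δnorth) mod 360° = 277.08° ≈ 277°.

277°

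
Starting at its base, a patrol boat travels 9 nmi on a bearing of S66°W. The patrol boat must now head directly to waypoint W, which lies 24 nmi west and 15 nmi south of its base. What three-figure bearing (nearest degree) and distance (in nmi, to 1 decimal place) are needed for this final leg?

Leg 1 (S66°W, 9 nmi): east 9 sin 246° = -8.22, north 9 cos 246° = -3.66
Current position: (-8.22, -3.66). Target: (-24, -15). Remaining: Δeast = -15.78, Δnorth = -11.34.
Bearing = atan2(-15.78, -11.34) mod 360° = 234.30°; distance = √((-15.78)² + (-11.34)²) = 19.430 nmi.

234°, 19.4 nmi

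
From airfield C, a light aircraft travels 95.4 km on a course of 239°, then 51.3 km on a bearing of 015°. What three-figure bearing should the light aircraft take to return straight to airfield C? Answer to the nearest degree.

090°

Leg 1 (239°, 95.4 km): east 95.4 sin 239° = -81.77, north 95.4 cos 239° = -49.13
Leg 2 (015°, 51.3 km): east 51.3 sin 15° = 13.28, north 51.3 cos 15° = 49.55
Net displacement: -68.50 east, 0.42 north. Direction back to start is (68.50, -0.42): bearing = atan2(68.50, -0.42) mod 360° = 90.35° ≈ 090°.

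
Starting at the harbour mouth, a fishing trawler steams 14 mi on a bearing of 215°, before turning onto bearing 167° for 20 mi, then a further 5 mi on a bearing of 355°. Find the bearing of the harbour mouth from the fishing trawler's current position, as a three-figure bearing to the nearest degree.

Leg 1 (215°, 14 mi): east 14 sin 215° = -8.03, north 14 cos 215° = -11.47
Leg 2 (167°, 20 mi): east 20 sin 167° = 4.50, north 20 cos 167° = -19.49
Leg 3 (355°, 5 mi): east 5 sin 355° = -0.44, north 5 cos 355° = 4.98
Net displacement: -3.97 east, -25.97 north. Direction back to start is (3.97, 25.97): bearing = atan2(3.97, 25.97) mod 360° = 8.68° ≈ 009°.

009°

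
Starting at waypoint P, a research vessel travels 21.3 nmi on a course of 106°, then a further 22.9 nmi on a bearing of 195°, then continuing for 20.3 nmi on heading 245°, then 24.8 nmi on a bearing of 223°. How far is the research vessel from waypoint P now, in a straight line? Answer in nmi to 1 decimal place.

58.5 nmi

Leg 1 (106°, 21.3 nmi): east 21.3 sin 106° = 20.47, north 21.3 cos 106° = -5.87
Leg 2 (195°, 22.9 nmi): east 22.9 sin 195° = -5.93, north 22.9 cos 195° = -22.12
Leg 3 (245°, 20.3 nmi): east 20.3 sin 245° = -18.40, north 20.3 cos 245° = -8.58
Leg 4 (223°, 24.8 nmi): east 24.8 sin 223° = -16.91, north 24.8 cos 223° = -18.14
Net: -20.76 east, -54.71 north. Distance = √((-20.76)² + (-54.71)²) = 58.515 nmi.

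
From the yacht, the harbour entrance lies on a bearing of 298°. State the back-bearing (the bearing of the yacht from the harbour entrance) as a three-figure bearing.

Back-bearing = 298° − 180° = 118°.

118°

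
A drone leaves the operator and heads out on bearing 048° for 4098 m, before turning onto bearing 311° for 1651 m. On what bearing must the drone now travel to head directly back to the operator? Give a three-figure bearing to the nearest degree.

Leg 1 (048°, 4098 m): east 4098 sin 48° = 3045.41, north 4098 cos 48° = 2742.10
Leg 2 (311°, 1651 m): east 1651 sin 311° = -1246.03, north 1651 cos 311° = 1083.15
Net displacement: 1799.38 east, 3825.25 north. Direction back to start is (-1799.38, -3825.25): bearing = atan2(-1799.38, -3825.25) mod 360° = 205.19° ≈ 205°.

205°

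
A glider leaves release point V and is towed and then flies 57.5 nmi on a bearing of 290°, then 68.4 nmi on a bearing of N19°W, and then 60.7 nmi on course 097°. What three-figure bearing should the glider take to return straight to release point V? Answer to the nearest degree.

Leg 1 (290°, 57.5 nmi): east 57.5 sin 290° = -54.03, north 57.5 cos 290° = 19.67
Leg 2 (N19°W, 68.4 nmi): east 68.4 sin 341° = -22.27, north 68.4 cos 341° = 64.67
Leg 3 (097°, 60.7 nmi): east 60.7 sin 97° = 60.25, north 60.7 cos 97° = -7.40
Net displacement: -16.05 east, 76.94 north. Direction back to start is (16.05, -76.94): bearing = atan2(16.05, -76.94) mod 360° = 168.21° ≈ 168°.

168°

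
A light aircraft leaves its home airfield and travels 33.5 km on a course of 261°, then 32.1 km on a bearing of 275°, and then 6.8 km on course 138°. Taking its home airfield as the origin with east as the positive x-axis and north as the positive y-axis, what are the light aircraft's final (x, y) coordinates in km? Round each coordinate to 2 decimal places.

Leg 1 (261°, 33.5 km): east 33.5 sin 261° = -33.09, north 33.5 cos 261° = -5.24
Leg 2 (275°, 32.1 km): east 32.1 sin 275° = -31.98, north 32.1 cos 275° = 2.80
Leg 3 (138°, 6.8 km): east 6.8 sin 138° = 4.55, north 6.8 cos 138° = -5.05
Summing: -60.52 km east, -7.50 km north → (-60.52, -7.50).

(-60.52, -7.50)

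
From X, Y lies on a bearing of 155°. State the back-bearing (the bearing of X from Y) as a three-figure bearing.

Back-bearing = 155° + 180° = 335°.

335°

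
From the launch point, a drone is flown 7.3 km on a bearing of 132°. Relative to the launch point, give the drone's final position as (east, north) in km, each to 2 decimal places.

Leg 1 (132°, 7.3 km): east 7.3 sin 132° = 5.42, north 7.3 cos 132° = -4.88
Summing: 5.42 km east, -4.88 km north → (5.42, -4.88).

(5.42, -4.88)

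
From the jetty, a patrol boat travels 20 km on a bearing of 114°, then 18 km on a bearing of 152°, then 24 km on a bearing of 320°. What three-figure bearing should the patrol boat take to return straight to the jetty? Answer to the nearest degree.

Leg 1 (114°, 20 km): east 20 sin 114° = 18.27, north 20 cos 114° = -8.13
Leg 2 (152°, 18 km): east 18 sin 152° = 8.45, north 18 cos 152° = -15.89
Leg 3 (320°, 24 km): east 24 sin 320° = -15.43, north 24 cos 320° = 18.39
Net displacement: 11.29 east, -5.64 north. Direction back to start is (-11.29, 5.64): bearing = atan2(-11.29, 5.64) mod 360° = 296.55° ≈ 297°.

297°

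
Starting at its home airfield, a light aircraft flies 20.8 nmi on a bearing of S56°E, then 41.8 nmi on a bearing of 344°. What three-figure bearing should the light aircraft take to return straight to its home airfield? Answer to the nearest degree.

191°

Leg 1 (S56°E, 20.8 nmi): east 20.8 sin 124° = 17.24, north 20.8 cos 124° = -11.63
Leg 2 (344°, 41.8 nmi): east 41.8 sin 344° = -11.52, north 41.8 cos 344° = 40.18
Net displacement: 5.72 east, 28.55 north. Direction back to start is (-5.72, -28.55): bearing = atan2(-5.72, -28.55) mod 360° = 191.33° ≈ 191°.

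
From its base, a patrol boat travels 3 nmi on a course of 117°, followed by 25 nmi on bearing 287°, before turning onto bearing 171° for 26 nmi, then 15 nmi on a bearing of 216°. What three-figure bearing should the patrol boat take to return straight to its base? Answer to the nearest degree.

Leg 1 (117°, 3 nmi): east 3 sin 117° = 2.67, north 3 cos 117° = -1.36
Leg 2 (287°, 25 nmi): east 25 sin 287° = -23.91, north 25 cos 287° = 7.31
Leg 3 (171°, 26 nmi): east 26 sin 171° = 4.07, north 26 cos 171° = -25.68
Leg 4 (216°, 15 nmi): east 15 sin 216° = -8.82, north 15 cos 216° = -12.14
Net displacement: -25.98 east, -31.87 north. Direction back to start is (25.98, 31.87): bearing = atan2(25.98, 31.87) mod 360° = 39.19° ≈ 039°.

039°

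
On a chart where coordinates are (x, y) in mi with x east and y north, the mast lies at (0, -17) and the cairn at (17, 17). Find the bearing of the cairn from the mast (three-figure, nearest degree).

Δeast = 17 − 0 = 17.00; Δnorth = 17 − -17 = 34.00.
Bearing = atan2(Δeast, Δnorth) mod 360° = 26.57° ≈ 027°.

027°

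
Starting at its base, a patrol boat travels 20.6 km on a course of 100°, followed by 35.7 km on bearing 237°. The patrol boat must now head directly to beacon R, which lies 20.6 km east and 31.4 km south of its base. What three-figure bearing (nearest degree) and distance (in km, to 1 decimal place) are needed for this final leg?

105°, 31.4 km

Leg 1 (100°, 20.6 km): east 20.6 sin 100° = 20.29, north 20.6 cos 100° = -3.58
Leg 2 (237°, 35.7 km): east 35.7 sin 237° = -29.94, north 35.7 cos 237° = -19.44
Current position: (-9.65, -23.02). Target: (20.6, -31.4). Remaining: Δeast = 30.25, Δnorth = -8.38.
Bearing = atan2(30.25, -8.38) mod 360° = 105.48°; distance = √((30.25)² + (-8.38)²) = 31.392 km.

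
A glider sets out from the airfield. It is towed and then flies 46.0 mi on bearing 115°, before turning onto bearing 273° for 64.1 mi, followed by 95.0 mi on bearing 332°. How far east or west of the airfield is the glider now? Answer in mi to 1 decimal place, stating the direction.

Leg 1 (115°, 46.0 mi): east 46.0 sin 115° = 41.69, north 46.0 cos 115° = -19.44
Leg 2 (273°, 64.1 mi): east 64.1 sin 273° = -64.01, north 64.1 cos 273° = 3.35
Leg 3 (332°, 95.0 mi): east 95.0 sin 332° = -44.60, north 95.0 cos 332° = 83.88
Net east component: -66.92 mi.

66.9 mi west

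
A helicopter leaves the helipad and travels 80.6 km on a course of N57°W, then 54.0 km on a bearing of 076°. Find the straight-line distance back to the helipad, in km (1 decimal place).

Leg 1 (N57°W, 80.6 km): east 80.6 sin 303° = -67.60, north 80.6 cos 303° = 43.90
Leg 2 (076°, 54.0 km): east 54.0 sin 76° = 52.40, north 54.0 cos 76° = 13.06
Net: -15.20 east, 56.96 north. Distance = √((-15.20)² + (56.96)²) = 58.955 km.

59.0 km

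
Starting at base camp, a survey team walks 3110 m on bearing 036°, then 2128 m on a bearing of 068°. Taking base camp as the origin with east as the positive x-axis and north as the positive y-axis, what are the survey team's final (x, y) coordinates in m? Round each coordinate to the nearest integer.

Leg 1 (036°, 3110 m): east 3110 sin 36° = 1828.01, north 3110 cos 36° = 2516.04
Leg 2 (068°, 2128 m): east 2128 sin 68° = 1973.05, north 2128 cos 68° = 797.16
Summing: 3801.06 m east, 3313.21 m north → (3801, 3313).

(3801, 3313)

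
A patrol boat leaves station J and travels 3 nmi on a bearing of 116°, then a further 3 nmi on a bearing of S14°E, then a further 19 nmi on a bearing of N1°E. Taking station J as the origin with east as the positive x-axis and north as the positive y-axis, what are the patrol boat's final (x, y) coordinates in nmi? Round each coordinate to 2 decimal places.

(3.75, 14.77)

Leg 1 (116°, 3 nmi): east 3 sin 116° = 2.70, north 3 cos 116° = -1.32
Leg 2 (S14°E, 3 nmi): east 3 sin 166° = 0.73, north 3 cos 166° = -2.91
Leg 3 (N1°E, 19 nmi): east 19 sin 1° = 0.33, north 19 cos 1° = 19.00
Summing: 3.75 nmi east, 14.77 nmi north → (3.75, 14.77).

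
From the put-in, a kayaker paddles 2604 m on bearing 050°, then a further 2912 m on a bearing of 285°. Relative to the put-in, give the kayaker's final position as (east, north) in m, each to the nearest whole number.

Leg 1 (050°, 2604 m): east 2604 sin 50° = 1994.78, north 2604 cos 50° = 1673.82
Leg 2 (285°, 2912 m): east 2912 sin 285° = -2812.78, north 2912 cos 285° = 753.68
Summing: -818.00 m east, 2427.50 m north → (-818, 2427).

(-818, 2427)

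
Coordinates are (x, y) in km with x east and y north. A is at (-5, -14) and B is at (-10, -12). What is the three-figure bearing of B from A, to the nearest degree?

292°

Δeast = -10 − -5 = -5.00; Δnorth = -12 − -14 = 2.00.
Bearing = atan2(Δeast, Δnorth) mod 360° = 291.80° ≈ 292°.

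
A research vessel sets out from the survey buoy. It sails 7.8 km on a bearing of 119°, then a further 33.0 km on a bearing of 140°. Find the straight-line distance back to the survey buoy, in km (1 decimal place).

40.4 km

Leg 1 (119°, 7.8 km): east 7.8 sin 119° = 6.82, north 7.8 cos 119° = -3.78
Leg 2 (140°, 33.0 km): east 33.0 sin 140° = 21.21, north 33.0 cos 140° = -25.28
Net: 28.03 east, -29.06 north. Distance = √((28.03)² + (-29.06)²) = 40.379 km.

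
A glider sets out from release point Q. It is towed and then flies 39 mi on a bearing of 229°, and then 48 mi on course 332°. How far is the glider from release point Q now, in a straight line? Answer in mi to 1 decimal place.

54.6 mi

Leg 1 (229°, 39 mi): east 39 sin 229° = -29.43, north 39 cos 229° = -25.59
Leg 2 (332°, 48 mi): east 48 sin 332° = -22.53, north 48 cos 332° = 42.38
Net: -51.97 east, 16.80 north. Distance = √((-51.97)² + (16.80)²) = 54.615 mi.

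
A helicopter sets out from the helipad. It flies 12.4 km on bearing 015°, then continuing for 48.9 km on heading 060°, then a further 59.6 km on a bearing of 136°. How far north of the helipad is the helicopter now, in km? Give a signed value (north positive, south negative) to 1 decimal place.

Leg 1 (015°, 12.4 km): east 12.4 sin 15° = 3.21, north 12.4 cos 15° = 11.98
Leg 2 (060°, 48.9 km): east 48.9 sin 60° = 42.35, north 48.9 cos 60° = 24.45
Leg 3 (136°, 59.6 km): east 59.6 sin 136° = 41.40, north 59.6 cos 136° = -42.87
Net north component: -6.45 km.

-6.4 km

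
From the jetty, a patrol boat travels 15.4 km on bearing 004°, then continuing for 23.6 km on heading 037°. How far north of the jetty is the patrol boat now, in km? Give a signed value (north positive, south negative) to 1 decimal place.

Leg 1 (004°, 15.4 km): east 15.4 sin 4° = 1.07, north 15.4 cos 4° = 15.36
Leg 2 (037°, 23.6 km): east 23.6 sin 37° = 14.20, north 23.6 cos 37° = 18.85
Net north component: 34.21 km.

34.2 km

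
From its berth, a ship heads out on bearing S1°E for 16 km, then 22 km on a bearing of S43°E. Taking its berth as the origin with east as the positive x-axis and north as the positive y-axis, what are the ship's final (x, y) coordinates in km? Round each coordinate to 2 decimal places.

Leg 1 (S1°E, 16 km): east 16 sin 179° = 0.28, north 16 cos 179° = -16.00
Leg 2 (S43°E, 22 km): east 22 sin 137° = 15.00, north 22 cos 137° = -16.09
Summing: 15.28 km east, -32.09 km north → (15.28, -32.09).

(15.28, -32.09)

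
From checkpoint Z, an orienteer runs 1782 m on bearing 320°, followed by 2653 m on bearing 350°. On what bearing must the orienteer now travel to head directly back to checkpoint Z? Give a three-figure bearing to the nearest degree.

Leg 1 (320°, 1782 m): east 1782 sin 320° = -1145.45, north 1782 cos 320° = 1365.09
Leg 2 (350°, 2653 m): east 2653 sin 350° = -460.69, north 2653 cos 350° = 2612.69
Net displacement: -1606.14 east, 3977.79 north. Direction back to start is (1606.14, -3977.79): bearing = atan2(1606.14, -3977.79) mod 360° = 158.01° ≈ 158°.

158°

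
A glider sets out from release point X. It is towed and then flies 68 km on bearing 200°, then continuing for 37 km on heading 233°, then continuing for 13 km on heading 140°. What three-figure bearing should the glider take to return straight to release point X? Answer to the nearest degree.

Leg 1 (200°, 68 km): east 68 sin 200° = -23.26, north 68 cos 200° = -63.90
Leg 2 (233°, 37 km): east 37 sin 233° = -29.55, north 37 cos 233° = -22.27
Leg 3 (140°, 13 km): east 13 sin 140° = 8.36, north 13 cos 140° = -9.96
Net displacement: -44.45 east, -96.12 north. Direction back to start is (44.45, 96.12): bearing = atan2(44.45, 96.12) mod 360° = 24.82° ≈ 025°.

025°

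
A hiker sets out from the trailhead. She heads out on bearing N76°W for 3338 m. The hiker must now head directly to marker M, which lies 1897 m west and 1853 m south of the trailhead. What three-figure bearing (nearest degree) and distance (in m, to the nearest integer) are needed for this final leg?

Leg 1 (N76°W, 3338 m): east 3338 sin 284° = -3238.85, north 3338 cos 284° = 807.54
Current position: (-3238.85, 807.54). Target: (-1897, -1853). Remaining: Δeast = 1341.85, Δnorth = -2660.54.
Bearing = atan2(1341.85, -2660.54) mod 360° = 153.24°; distance = √((1341.85)² + (-2660.54)²) = 2979.765 m.

153°, 2980 m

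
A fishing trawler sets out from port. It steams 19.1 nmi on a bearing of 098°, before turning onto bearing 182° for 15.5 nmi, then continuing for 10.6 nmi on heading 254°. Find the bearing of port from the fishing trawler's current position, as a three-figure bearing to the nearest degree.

339°

Leg 1 (098°, 19.1 nmi): east 19.1 sin 98° = 18.91, north 19.1 cos 98° = -2.66
Leg 2 (182°, 15.5 nmi): east 15.5 sin 182° = -0.54, north 15.5 cos 182° = -15.49
Leg 3 (254°, 10.6 nmi): east 10.6 sin 254° = -10.19, north 10.6 cos 254° = -2.92
Net displacement: 8.18 east, -21.07 north. Direction back to start is (-8.18, 21.07): bearing = atan2(-8.18, 21.07) mod 360° = 338.77° ≈ 339°.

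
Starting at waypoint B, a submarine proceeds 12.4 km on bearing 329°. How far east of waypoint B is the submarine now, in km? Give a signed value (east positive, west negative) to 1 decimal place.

-6.4 km

Leg 1 (329°, 12.4 km): east 12.4 sin 329° = -6.39, north 12.4 cos 329° = 10.63
Net east component: -6.39 km.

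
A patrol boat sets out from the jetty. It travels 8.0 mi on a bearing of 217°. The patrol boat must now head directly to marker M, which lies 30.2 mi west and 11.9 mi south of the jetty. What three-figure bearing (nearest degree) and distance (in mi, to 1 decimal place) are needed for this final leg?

258°, 26.0 mi

Leg 1 (217°, 8.0 mi): east 8.0 sin 217° = -4.81, north 8.0 cos 217° = -6.39
Current position: (-4.81, -6.39). Target: (-30.2, -11.9). Remaining: Δeast = -25.39, Δnorth = -5.51.
Bearing = atan2(-25.39, -5.51) mod 360° = 257.75°; distance = √((-25.39)² + (-5.51)²) = 25.977 mi.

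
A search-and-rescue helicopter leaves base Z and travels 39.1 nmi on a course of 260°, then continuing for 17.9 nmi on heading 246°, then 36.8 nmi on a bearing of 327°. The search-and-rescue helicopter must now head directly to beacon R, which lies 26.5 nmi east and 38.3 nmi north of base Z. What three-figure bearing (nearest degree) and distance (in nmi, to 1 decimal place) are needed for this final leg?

078°, 103.7 nmi

Leg 1 (260°, 39.1 nmi): east 39.1 sin 260° = -38.51, north 39.1 cos 260° = -6.79
Leg 2 (246°, 17.9 nmi): east 17.9 sin 246° = -16.35, north 17.9 cos 246° = -7.28
Leg 3 (327°, 36.8 nmi): east 36.8 sin 327° = -20.04, north 36.8 cos 327° = 30.86
Current position: (-74.90, 16.79). Target: (26.5, 38.3). Remaining: Δeast = 101.40, Δnorth = 21.51.
Bearing = atan2(101.40, 21.51) mod 360° = 78.03°; distance = √((101.40)² + (21.51)²) = 103.657 nmi.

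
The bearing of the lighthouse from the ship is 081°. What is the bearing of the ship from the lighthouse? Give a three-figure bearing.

Back-bearing = 081° + 180° = 261°.

261°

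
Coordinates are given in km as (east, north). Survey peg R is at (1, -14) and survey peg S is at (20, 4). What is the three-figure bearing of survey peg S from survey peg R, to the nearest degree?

Δeast = 20 − 1 = 19.00; Δnorth = 4 − -14 = 18.00.
Bearing = atan2(Δeast, Δnorth) mod 360° = 46.55° ≈ 047°.

047°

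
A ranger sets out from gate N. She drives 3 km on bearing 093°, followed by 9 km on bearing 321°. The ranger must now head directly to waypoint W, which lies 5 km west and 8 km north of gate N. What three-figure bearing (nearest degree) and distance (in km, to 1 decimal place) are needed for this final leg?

Leg 1 (093°, 3 km): east 3 sin 93° = 3.00, north 3 cos 93° = -0.16
Leg 2 (321°, 9 km): east 9 sin 321° = -5.66, north 9 cos 321° = 6.99
Current position: (-2.67, 6.84). Target: (-5, 8). Remaining: Δeast = -2.33, Δnorth = 1.16.
Bearing = atan2(-2.33, 1.16) mod 360° = 296.50°; distance = √((-2.33)² + (1.16)²) = 2.606 km.

296°, 2.6 km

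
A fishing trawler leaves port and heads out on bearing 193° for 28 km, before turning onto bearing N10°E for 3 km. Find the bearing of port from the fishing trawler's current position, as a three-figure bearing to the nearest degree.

013°

Leg 1 (193°, 28 km): east 28 sin 193° = -6.30, north 28 cos 193° = -27.28
Leg 2 (N10°E, 3 km): east 3 sin 10° = 0.52, north 3 cos 10° = 2.95
Net displacement: -5.78 east, -24.33 north. Direction back to start is (5.78, 24.33): bearing = atan2(5.78, 24.33) mod 360° = 13.36° ≈ 013°.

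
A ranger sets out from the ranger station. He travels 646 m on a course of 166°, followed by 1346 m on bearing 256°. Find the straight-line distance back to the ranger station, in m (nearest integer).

Leg 1 (166°, 646 m): east 646 sin 166° = 156.28, north 646 cos 166° = -626.81
Leg 2 (256°, 1346 m): east 1346 sin 256° = -1306.02, north 1346 cos 256° = -325.63
Net: -1149.74 east, -952.44 north. Distance = √((-1149.74)² + (-952.44)²) = 1492.994 m.

1493 m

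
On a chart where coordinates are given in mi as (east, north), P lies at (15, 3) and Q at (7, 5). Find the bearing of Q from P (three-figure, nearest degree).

284°

Δeast = 7 − 15 = -8.00; Δnorth = 5 − 3 = 2.00.
Bearing = atan2(Δeast, Δnorth) mod 360° = 284.04° ≈ 284°.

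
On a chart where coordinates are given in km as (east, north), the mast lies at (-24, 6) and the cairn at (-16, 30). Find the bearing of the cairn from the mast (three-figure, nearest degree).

Δeast = -16 − -24 = 8.00; Δnorth = 30 − 6 = 24.00.
Bearing = atan2(Δeast, Δnorth) mod 360° = 18.43° ≈ 018°.

018°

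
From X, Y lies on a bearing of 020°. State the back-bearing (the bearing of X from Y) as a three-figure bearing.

Back-bearing = 020° + 180° = 200°.

200°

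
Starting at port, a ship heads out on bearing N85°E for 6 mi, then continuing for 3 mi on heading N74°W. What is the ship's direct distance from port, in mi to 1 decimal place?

Leg 1 (N85°E, 6 mi): east 6 sin 85° = 5.98, north 6 cos 85° = 0.52
Leg 2 (N74°W, 3 mi): east 3 sin 286° = -2.88, north 3 cos 286° = 0.83
Net: 3.09 east, 1.35 north. Distance = √((3.09)² + (1.35)²) = 3.375 mi.

3.4 mi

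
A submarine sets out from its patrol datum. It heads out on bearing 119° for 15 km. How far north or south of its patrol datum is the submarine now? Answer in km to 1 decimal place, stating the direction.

7.3 km south

Leg 1 (119°, 15 km): east 15 sin 119° = 13.12, north 15 cos 119° = -7.27
Net north component: -7.27 km.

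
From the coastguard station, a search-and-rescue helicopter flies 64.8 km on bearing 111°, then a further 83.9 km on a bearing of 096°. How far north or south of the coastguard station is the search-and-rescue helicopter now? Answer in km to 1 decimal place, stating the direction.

Leg 1 (111°, 64.8 km): east 64.8 sin 111° = 60.50, north 64.8 cos 111° = -23.22
Leg 2 (096°, 83.9 km): east 83.9 sin 96° = 83.44, north 83.9 cos 96° = -8.77
Net north component: -31.99 km.

32.0 km south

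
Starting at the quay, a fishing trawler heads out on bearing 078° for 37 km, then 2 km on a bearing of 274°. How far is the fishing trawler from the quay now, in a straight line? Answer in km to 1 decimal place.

Leg 1 (078°, 37 km): east 37 sin 78° = 36.19, north 37 cos 78° = 7.69
Leg 2 (274°, 2 km): east 2 sin 274° = -2.00, north 2 cos 274° = 0.14
Net: 34.20 east, 7.83 north. Distance = √((34.20)² + (7.83)²) = 35.082 km.

35.1 km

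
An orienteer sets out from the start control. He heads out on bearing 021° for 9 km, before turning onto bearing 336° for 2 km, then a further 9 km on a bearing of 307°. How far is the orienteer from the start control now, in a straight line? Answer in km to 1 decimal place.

16.4 km

Leg 1 (021°, 9 km): east 9 sin 21° = 3.23, north 9 cos 21° = 8.40
Leg 2 (336°, 2 km): east 2 sin 336° = -0.81, north 2 cos 336° = 1.83
Leg 3 (307°, 9 km): east 9 sin 307° = -7.19, north 9 cos 307° = 5.42
Net: -4.78 east, 15.65 north. Distance = √((-4.78)² + (15.65)²) = 16.358 km.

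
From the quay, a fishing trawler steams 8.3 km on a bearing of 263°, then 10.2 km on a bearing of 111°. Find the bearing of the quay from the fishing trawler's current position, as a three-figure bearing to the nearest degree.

Leg 1 (263°, 8.3 km): east 8.3 sin 263° = -8.24, north 8.3 cos 263° = -1.01
Leg 2 (111°, 10.2 km): east 10.2 sin 111° = 9.52, north 10.2 cos 111° = -3.66
Net displacement: 1.28 east, -4.67 north. Direction back to start is (-1.28, 4.67): bearing = atan2(-1.28, 4.67) mod 360° = 344.61° ≈ 345°.

345°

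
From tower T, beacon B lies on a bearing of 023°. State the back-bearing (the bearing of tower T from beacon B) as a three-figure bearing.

203°

Back-bearing = 023° + 180° = 203°.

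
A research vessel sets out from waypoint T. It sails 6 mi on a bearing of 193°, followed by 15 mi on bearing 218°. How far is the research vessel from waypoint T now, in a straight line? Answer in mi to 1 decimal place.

Leg 1 (193°, 6 mi): east 6 sin 193° = -1.35, north 6 cos 193° = -5.85
Leg 2 (218°, 15 mi): east 15 sin 218° = -9.23, north 15 cos 218° = -11.82
Net: -10.58 east, -17.67 north. Distance = √((-10.58)² + (-17.67)²) = 20.595 mi.

20.6 mi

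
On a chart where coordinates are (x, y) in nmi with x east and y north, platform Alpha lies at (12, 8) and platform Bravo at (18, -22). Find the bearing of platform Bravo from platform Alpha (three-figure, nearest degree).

169°

Δeast = 18 − 12 = 6.00; Δnorth = -22 − 8 = -30.00.
Bearing = atan2(Δeast, Δnorth) mod 360° = 168.69° ≈ 169°.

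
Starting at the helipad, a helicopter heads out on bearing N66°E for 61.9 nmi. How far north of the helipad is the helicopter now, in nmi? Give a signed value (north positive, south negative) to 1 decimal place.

Leg 1 (N66°E, 61.9 nmi): east 61.9 sin 66° = 56.55, north 61.9 cos 66° = 25.18
Net north component: 25.18 nmi.

25.2 nmi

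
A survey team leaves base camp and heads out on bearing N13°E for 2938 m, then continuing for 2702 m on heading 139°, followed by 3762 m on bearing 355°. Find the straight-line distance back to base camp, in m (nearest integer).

Leg 1 (N13°E, 2938 m): east 2938 sin 13° = 660.91, north 2938 cos 13° = 2862.70
Leg 2 (139°, 2702 m): east 2702 sin 139° = 1772.67, north 2702 cos 139° = -2039.23
Leg 3 (355°, 3762 m): east 3762 sin 355° = -327.88, north 3762 cos 355° = 3747.68
Net: 2105.70 east, 4571.16 north. Distance = √((2105.70)² + (4571.16)²) = 5032.837 m.

5033 m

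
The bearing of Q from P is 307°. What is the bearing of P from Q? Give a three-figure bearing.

Back-bearing = 307° − 180° = 127°.

127°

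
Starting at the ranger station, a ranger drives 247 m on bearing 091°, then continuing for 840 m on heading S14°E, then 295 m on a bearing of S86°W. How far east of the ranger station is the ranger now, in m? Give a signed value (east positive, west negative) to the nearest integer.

156 m

Leg 1 (091°, 247 m): east 247 sin 91° = 246.96, north 247 cos 91° = -4.31
Leg 2 (S14°E, 840 m): east 840 sin 166° = 203.21, north 840 cos 166° = -815.05
Leg 3 (S86°W, 295 m): east 295 sin 266° = -294.28, north 295 cos 266° = -20.58
Net east component: 155.90 m.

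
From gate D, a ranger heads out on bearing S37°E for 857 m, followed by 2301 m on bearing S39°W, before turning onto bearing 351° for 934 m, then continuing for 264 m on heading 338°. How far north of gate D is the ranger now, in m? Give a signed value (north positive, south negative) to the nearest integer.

-1305 m

Leg 1 (S37°E, 857 m): east 857 sin 143° = 515.76, north 857 cos 143° = -684.43
Leg 2 (S39°W, 2301 m): east 2301 sin 219° = -1448.07, north 2301 cos 219° = -1788.21
Leg 3 (351°, 934 m): east 934 sin 351° = -146.11, north 934 cos 351° = 922.50
Leg 4 (338°, 264 m): east 264 sin 338° = -98.90, north 264 cos 338° = 244.78
Net north component: -1305.37 m.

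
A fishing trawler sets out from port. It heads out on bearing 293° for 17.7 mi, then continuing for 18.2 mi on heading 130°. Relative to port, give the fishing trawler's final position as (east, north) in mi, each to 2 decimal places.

(-2.35, -4.78)

Leg 1 (293°, 17.7 mi): east 17.7 sin 293° = -16.29, north 17.7 cos 293° = 6.92
Leg 2 (130°, 18.2 mi): east 18.2 sin 130° = 13.94, north 18.2 cos 130° = -11.70
Summing: -2.35 mi east, -4.78 mi north → (-2.35, -4.78).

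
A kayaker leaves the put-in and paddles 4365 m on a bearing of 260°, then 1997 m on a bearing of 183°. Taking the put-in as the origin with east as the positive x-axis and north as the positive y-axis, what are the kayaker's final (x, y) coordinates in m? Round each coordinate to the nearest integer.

Leg 1 (260°, 4365 m): east 4365 sin 260° = -4298.69, north 4365 cos 260° = -757.97
Leg 2 (183°, 1997 m): east 1997 sin 183° = -104.51, north 1997 cos 183° = -1994.26
Summing: -4403.20 m east, -2752.24 m north → (-4403, -2752).

(-4403, -2752)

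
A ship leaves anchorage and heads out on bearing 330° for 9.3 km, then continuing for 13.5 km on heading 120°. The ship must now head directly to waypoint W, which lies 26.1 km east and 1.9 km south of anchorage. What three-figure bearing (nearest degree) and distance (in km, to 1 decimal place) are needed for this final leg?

Leg 1 (330°, 9.3 km): east 9.3 sin 330° = -4.65, north 9.3 cos 330° = 8.05
Leg 2 (120°, 13.5 km): east 13.5 sin 120° = 11.69, north 13.5 cos 120° = -6.75
Current position: (7.04, 1.30). Target: (26.1, -1.9). Remaining: Δeast = 19.06, Δnorth = -3.20.
Bearing = atan2(19.06, -3.20) mod 360° = 99.54°; distance = √((19.06)² + (-3.20)²) = 19.326 km.

100°, 19.3 km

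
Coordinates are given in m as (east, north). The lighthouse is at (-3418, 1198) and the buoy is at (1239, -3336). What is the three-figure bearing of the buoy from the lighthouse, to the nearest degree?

134°

Δeast = 1239 − -3418 = 4657.00; Δnorth = -3336 − 1198 = -4534.00.
Bearing = atan2(Δeast, Δnorth) mod 360° = 134.23° ≈ 134°.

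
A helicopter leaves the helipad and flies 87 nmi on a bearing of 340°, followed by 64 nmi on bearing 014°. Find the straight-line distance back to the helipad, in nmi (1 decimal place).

144.6 nmi

Leg 1 (340°, 87 nmi): east 87 sin 340° = -29.76, north 87 cos 340° = 81.75
Leg 2 (014°, 64 nmi): east 64 sin 14° = 15.48, north 64 cos 14° = 62.10
Net: -14.27 east, 143.85 north. Distance = √((-14.27)² + (143.85)²) = 144.559 nmi.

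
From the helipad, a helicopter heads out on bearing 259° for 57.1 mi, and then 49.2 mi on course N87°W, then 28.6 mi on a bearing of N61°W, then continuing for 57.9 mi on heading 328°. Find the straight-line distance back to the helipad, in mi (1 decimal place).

169.9 mi

Leg 1 (259°, 57.1 mi): east 57.1 sin 259° = -56.05, north 57.1 cos 259° = -10.90
Leg 2 (N87°W, 49.2 mi): east 49.2 sin 273° = -49.13, north 49.2 cos 273° = 2.57
Leg 3 (N61°W, 28.6 mi): east 28.6 sin 299° = -25.01, north 28.6 cos 299° = 13.87
Leg 4 (328°, 57.9 mi): east 57.9 sin 328° = -30.68, north 57.9 cos 328° = 49.10
Net: -160.88 east, 54.65 north. Distance = √((-160.88)² + (54.65)²) = 169.908 mi.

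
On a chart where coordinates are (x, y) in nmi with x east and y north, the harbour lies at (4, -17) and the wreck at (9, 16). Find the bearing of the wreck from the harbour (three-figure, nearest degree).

009°

Δeast = 9 − 4 = 5.00; Δnorth = 16 − -17 = 33.00.
Bearing = atan2(Δeast, Δnorth) mod 360° = 8.62° ≈ 009°.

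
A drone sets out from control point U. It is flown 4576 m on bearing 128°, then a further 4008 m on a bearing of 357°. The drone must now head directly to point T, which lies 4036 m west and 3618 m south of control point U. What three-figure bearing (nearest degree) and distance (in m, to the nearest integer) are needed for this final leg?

Leg 1 (128°, 4576 m): east 4576 sin 128° = 3605.94, north 4576 cos 128° = -2817.27
Leg 2 (357°, 4008 m): east 4008 sin 357° = -209.76, north 4008 cos 357° = 4002.51
Current position: (3396.17, 1185.24). Target: (-4036, -3618). Remaining: Δeast = -7432.17, Δnorth = -4803.24.
Bearing = atan2(-7432.17, -4803.24) mod 360° = 237.13°; distance = √((-7432.17)² + (-4803.24)²) = 8849.200 m.

237°, 8849 m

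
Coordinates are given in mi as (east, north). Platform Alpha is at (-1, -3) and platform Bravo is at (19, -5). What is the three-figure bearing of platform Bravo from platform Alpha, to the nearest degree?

Δeast = 19 − -1 = 20.00; Δnorth = -5 − -3 = -2.00.
Bearing = atan2(Δeast, Δnorth) mod 360° = 95.71° ≈ 096°.

096°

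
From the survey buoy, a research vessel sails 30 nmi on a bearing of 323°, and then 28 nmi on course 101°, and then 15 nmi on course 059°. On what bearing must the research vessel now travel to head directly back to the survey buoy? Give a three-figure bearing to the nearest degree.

220°

Leg 1 (323°, 30 nmi): east 30 sin 323° = -18.05, north 30 cos 323° = 23.96
Leg 2 (101°, 28 nmi): east 28 sin 101° = 27.49, north 28 cos 101° = -5.34
Leg 3 (059°, 15 nmi): east 15 sin 59° = 12.86, north 15 cos 59° = 7.73
Net displacement: 22.29 east, 26.34 north. Direction back to start is (-22.29, -26.34): bearing = atan2(-22.29, -26.34) mod 360° = 220.24° ≈ 220°.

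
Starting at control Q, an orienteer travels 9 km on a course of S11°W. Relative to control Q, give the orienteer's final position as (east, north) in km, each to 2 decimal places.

Leg 1 (S11°W, 9 km): east 9 sin 191° = -1.72, north 9 cos 191° = -8.83
Summing: -1.72 km east, -8.83 km north → (-1.72, -8.83).

(-1.72, -8.83)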